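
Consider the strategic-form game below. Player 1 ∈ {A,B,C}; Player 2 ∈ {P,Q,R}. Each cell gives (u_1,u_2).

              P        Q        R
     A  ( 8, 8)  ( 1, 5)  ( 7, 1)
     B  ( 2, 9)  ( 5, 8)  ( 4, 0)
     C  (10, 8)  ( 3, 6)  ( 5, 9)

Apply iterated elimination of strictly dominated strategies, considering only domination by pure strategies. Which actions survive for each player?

Remaining: P1:{A,C} P2:{P,R}

P2 drop Q (P beats it: A:8>5 B:9>8 C:8>6)
P1 drop B (A beats it: P:8>2 R:7>4)
P1→{A,C} P2→{P,R}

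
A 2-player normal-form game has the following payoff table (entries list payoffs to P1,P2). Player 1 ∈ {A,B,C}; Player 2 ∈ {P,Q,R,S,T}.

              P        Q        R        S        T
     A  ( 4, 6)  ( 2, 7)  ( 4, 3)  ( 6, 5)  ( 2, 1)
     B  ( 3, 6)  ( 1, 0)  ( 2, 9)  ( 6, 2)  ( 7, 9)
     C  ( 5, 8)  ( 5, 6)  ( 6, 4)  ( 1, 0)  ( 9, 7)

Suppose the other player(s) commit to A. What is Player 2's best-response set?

argmax u_2 = {Q}

u_2(P vs A) = 6
u_2(Q vs A) = 7
u_2(R vs A) = 3
u_2(S vs A) = 5
u_2(T vs A) = 1
max payoff 7 at {Q}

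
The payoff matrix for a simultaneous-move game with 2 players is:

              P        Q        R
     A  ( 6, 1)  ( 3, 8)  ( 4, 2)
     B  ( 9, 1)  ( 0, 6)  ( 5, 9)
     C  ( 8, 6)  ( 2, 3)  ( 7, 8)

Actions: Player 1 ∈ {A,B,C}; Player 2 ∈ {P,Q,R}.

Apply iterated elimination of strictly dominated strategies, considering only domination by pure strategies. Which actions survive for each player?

P2 drop P (R beats it: A:2>1 B:9>1 C:8>6)
P1 drop B (C beats it: Q:2>0 R:7>5)
P1→{A,C} P2→{Q,R}

Remaining: P1:{A,C} P2:{Q,R}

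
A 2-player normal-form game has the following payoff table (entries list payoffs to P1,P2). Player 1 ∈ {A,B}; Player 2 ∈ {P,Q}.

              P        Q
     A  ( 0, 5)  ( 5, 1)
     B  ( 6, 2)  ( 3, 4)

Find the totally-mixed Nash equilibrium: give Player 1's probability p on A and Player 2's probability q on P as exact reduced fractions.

(p,q) = (1/3, 1/4)

P1 indiff ⇒ q·0+(1-q)·5 = q·6+(1-q)·3 ⇒ q(-6) = (1-q)(-2) ⇒ q = 1/4
P2 indiff ⇒ p·5+(1-p)·2 = p·1+(1-p)·4 ⇒ p(4) = (1-p)(2) ⇒ p = 1/3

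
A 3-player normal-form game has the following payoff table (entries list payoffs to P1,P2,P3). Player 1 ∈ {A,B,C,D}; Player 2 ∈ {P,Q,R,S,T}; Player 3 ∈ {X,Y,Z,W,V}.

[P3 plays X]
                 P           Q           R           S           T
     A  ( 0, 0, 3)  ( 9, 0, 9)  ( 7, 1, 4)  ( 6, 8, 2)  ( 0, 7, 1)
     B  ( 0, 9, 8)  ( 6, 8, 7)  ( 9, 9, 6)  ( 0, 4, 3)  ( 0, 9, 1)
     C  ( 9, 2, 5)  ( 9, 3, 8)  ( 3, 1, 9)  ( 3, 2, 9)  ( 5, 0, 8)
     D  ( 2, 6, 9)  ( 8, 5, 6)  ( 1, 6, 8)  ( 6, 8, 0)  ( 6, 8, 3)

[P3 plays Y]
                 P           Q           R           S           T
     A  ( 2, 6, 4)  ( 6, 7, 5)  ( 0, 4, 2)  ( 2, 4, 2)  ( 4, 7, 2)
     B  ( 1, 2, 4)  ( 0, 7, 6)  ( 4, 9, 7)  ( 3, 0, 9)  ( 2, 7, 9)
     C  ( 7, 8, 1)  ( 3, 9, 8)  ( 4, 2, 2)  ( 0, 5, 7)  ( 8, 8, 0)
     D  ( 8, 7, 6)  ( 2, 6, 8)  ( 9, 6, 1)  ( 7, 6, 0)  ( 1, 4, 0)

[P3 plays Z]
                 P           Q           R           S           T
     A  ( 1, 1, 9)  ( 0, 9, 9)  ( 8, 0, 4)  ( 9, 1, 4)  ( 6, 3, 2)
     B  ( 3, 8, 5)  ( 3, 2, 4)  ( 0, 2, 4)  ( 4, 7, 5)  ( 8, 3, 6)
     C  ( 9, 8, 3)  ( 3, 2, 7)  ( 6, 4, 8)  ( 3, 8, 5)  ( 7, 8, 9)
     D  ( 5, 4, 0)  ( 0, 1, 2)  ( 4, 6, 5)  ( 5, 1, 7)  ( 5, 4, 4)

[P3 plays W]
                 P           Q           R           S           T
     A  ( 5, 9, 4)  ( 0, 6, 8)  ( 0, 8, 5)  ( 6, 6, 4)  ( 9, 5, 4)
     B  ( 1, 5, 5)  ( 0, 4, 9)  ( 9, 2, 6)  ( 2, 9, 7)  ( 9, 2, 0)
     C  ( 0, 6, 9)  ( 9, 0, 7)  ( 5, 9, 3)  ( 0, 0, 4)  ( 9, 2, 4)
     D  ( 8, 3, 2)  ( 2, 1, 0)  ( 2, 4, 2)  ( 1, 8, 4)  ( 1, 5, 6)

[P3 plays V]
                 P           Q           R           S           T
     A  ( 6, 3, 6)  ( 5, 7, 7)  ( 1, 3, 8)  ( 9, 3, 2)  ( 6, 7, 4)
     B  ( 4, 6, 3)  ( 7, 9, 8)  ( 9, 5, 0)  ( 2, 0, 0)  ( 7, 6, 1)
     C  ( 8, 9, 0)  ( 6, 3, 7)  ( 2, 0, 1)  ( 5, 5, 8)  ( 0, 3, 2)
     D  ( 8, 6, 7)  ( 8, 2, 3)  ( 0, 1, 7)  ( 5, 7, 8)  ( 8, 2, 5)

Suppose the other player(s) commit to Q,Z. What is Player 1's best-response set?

P1 best: {B,C}

u_1(A vs Q,Z) = 0
u_1(B vs Q,Z) = 3
u_1(C vs Q,Z) = 3
u_1(D vs Q,Z) = 0
max payoff 3 at {B,C}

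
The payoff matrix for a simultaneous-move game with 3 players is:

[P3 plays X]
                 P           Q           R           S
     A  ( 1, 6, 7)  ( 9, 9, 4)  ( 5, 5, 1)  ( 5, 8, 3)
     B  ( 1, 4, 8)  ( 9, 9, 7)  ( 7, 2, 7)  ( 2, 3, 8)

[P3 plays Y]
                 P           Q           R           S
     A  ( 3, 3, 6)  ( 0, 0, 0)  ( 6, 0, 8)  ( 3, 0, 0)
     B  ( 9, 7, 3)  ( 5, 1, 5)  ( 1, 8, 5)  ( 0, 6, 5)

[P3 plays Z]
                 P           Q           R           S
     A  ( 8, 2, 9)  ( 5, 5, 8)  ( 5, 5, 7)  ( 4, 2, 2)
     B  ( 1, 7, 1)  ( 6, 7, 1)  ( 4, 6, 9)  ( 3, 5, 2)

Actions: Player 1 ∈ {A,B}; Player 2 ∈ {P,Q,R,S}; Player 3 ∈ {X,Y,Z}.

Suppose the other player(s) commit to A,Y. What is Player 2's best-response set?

argmax u_2 = {P}

u_2(P vs A,Y) = 3
u_2(Q vs A,Y) = 0
u_2(R vs A,Y) = 0
u_2(S vs A,Y) = 0
max payoff 3 at {P}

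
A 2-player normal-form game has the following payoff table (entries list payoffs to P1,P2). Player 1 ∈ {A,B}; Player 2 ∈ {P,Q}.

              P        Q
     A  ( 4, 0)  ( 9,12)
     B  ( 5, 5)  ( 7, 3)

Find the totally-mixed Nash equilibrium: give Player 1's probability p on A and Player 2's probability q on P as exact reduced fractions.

(p,q) = (1/7, 2/3)

P1 indiff ⇒ q·4+(1-q)·9 = q·5+(1-q)·7 ⇒ q(-1) = (1-q)(-2) ⇒ q = 2/3
P2 indiff ⇒ p·0+(1-p)·5 = p·12+(1-p)·3 ⇒ p(-12) = (1-p)(-2) ⇒ p = 1/7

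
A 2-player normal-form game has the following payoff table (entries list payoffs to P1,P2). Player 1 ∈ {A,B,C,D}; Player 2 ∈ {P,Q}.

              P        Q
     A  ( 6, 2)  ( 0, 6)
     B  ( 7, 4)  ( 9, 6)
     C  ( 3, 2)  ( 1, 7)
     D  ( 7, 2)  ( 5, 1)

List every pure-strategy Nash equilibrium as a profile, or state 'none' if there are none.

(A,P): not NE [P1→D gives 7>6; P2→Q gives 6>2]
(A,Q): not NE [P1→B gives 9>0]
(B,P): not NE [P2→Q gives 6>4]
(B,Q): NE
(C,P): not NE [P1→D gives 7>3; P2→Q gives 7>2]
(C,Q): not NE [P1→B gives 9>1]
(D,P): NE
(D,Q): not NE [P1→B gives 9>5; P2→P gives 2>1]

NE set: (B,Q), (D,P)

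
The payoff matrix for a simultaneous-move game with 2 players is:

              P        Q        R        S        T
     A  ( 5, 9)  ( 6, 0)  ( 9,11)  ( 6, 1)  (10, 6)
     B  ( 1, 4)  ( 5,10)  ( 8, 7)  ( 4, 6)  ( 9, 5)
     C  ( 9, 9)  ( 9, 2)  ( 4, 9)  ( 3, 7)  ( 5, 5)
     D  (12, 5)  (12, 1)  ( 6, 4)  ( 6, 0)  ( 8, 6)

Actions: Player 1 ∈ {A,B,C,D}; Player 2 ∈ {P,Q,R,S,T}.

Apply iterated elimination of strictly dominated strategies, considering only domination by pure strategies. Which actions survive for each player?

P1 drop B (A beats it: P:5>1 Q:6>5 R:9>8 S:6>4 T:10>9)
P1 drop C (D beats it: P:12>9 Q:12>9 R:6>4 S:6>3 T:8>5)
P2 drop Q (P beats it: A:9>0 D:5>1)
P2 drop S (P beats it: A:9>1 D:5>0)
P1→{A,D} P2→{P,R,T}

Survivors P1:{A,D} P2:{P,R,T}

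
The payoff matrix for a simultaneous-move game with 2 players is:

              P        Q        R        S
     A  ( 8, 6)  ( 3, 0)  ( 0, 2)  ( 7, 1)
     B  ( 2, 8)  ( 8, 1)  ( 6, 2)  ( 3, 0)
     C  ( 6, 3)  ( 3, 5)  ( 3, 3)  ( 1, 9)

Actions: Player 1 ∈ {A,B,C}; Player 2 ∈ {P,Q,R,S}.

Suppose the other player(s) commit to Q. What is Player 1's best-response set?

BR_1 = {B}

u_1(A vs Q) = 3
u_1(B vs Q) = 8
u_1(C vs Q) = 3
max payoff 8 at {B}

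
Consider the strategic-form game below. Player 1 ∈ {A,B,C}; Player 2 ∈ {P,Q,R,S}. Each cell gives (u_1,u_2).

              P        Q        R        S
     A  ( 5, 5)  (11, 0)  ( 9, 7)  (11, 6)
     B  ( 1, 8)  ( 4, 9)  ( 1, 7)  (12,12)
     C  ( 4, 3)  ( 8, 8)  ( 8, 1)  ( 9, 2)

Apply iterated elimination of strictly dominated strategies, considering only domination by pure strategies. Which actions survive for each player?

Survivors P1:{A,B} P2:{R,S}

P1 drop C (A beats it: P:5>4 Q:11>8 R:9>8 S:11>9)
P2 drop P (S beats it: A:6>5 B:12>8)
P2 drop Q (S beats it: A:6>0 B:12>9)
P1→{A,B} P2→{R,S}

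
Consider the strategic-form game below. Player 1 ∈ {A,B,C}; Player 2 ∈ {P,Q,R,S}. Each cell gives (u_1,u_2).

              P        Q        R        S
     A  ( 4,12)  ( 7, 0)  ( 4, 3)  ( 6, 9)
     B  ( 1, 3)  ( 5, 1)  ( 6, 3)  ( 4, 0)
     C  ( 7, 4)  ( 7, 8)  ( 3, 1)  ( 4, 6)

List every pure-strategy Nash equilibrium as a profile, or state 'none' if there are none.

Nash profiles: (B,R), (C,Q)

(A,P): not NE [P1→C gives 7>4]
(A,Q): not NE [P2→P gives 12>0]
(A,R): not NE [P1→B gives 6>4; P2→P gives 12>3]
(A,S): not NE [P2→P gives 12>9]
(B,P): not NE [P1→C gives 7>1]
(B,Q): not NE [P1→C gives 7>5; P2→R gives 3>1]
(B,R): NE
(B,S): not NE [P1→A gives 6>4; P2→R gives 3>0]
(C,P): not NE [P2→Q gives 8>4]
(C,Q): NE
(C,R): not NE [P1→B gives 6>3; P2→Q gives 8>1]
(C,S): not NE [P1→A gives 6>4; P2→Q gives 8>6]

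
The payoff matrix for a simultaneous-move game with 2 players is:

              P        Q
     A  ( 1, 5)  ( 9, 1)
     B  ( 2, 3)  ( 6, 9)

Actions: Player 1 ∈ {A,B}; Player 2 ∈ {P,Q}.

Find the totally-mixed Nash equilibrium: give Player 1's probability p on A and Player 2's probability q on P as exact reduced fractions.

P1 indiff ⇒ q·1+(1-q)·9 = q·2+(1-q)·6 ⇒ q(-1) = (1-q)(-3) ⇒ q = 3/4
P2 indiff ⇒ p·5+(1-p)·3 = p·1+(1-p)·9 ⇒ p(4) = (1-p)(6) ⇒ p = 3/5

p=3/5, q=3/4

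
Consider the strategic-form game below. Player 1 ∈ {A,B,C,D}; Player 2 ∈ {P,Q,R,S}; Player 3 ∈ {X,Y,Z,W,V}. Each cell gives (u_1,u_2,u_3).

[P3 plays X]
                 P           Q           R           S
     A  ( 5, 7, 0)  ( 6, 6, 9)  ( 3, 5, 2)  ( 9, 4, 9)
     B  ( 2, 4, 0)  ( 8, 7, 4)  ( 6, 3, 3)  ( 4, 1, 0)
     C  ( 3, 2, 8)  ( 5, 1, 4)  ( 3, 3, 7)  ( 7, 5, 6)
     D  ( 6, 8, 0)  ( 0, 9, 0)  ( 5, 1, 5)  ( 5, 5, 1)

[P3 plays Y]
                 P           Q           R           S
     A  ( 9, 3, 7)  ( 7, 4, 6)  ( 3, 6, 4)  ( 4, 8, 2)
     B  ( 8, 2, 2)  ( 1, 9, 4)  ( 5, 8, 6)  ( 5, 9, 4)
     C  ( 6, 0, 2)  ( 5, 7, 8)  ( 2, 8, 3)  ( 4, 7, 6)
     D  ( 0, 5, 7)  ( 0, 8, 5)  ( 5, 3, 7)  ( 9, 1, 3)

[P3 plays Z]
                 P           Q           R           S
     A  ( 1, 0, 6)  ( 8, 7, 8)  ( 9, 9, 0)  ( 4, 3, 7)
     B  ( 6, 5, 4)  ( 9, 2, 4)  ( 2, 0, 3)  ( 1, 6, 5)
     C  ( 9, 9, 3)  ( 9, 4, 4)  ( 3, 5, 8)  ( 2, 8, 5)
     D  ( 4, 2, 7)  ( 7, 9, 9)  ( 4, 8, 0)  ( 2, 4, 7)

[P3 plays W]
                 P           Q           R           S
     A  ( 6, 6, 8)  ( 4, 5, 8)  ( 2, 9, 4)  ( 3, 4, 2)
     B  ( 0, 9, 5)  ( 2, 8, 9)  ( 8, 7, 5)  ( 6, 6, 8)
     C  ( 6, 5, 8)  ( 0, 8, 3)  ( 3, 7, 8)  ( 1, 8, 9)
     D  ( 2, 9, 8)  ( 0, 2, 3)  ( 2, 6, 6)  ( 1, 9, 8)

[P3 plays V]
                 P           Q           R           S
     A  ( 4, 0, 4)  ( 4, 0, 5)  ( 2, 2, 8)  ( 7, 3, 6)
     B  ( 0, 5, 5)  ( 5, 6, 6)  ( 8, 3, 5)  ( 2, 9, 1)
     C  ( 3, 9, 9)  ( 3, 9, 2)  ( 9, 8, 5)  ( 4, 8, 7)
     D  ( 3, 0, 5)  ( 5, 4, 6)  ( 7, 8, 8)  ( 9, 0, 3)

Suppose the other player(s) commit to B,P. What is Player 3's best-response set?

BR_3 = {W,V}

u_3(X vs B,P) = 0
u_3(Y vs B,P) = 2
u_3(Z vs B,P) = 4
u_3(W vs B,P) = 5
u_3(V vs B,P) = 5
max payoff 5 at {W,V}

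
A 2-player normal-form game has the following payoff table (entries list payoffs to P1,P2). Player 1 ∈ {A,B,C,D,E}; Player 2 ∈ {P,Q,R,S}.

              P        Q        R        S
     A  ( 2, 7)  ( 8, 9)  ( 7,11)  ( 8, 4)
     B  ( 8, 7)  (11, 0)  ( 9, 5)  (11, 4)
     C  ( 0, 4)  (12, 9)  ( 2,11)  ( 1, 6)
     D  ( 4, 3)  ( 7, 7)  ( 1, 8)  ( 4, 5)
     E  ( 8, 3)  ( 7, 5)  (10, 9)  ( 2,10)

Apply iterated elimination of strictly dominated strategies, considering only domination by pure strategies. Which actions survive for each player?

IESDS → P1:{B,E} P2:{P,R,S}

P1 drop A (B beats it: P:8>2 Q:11>8 R:9>7 S:11>8)
P1 drop D (B beats it: P:8>4 Q:11>7 R:9>1 S:11>4)
P2 drop Q (R beats it: B:5>0 C:11>9 E:9>5)
P1 drop C (B beats it: P:8>0 R:9>2 S:11>1)
P1→{B,E} P2→{P,R,S}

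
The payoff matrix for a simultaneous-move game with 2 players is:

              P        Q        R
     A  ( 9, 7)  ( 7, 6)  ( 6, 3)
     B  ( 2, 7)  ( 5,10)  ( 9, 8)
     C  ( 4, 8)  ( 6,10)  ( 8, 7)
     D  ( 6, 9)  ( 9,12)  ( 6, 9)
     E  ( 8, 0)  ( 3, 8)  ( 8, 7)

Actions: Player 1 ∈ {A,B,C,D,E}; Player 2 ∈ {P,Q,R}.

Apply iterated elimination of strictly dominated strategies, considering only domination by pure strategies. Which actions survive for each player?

P2 drop R (Q beats it: A:6>3 B:10>8 C:10>7 D:12>9 E:8>7)
P1 drop B (A beats it: P:9>2 Q:7>5)
P1 drop C (A beats it: P:9>4 Q:7>6)
P1 drop E (A beats it: P:9>8 Q:7>3)
P1→{A,D} P2→{P,Q}

IESDS → P1:{A,D} P2:{P,Q}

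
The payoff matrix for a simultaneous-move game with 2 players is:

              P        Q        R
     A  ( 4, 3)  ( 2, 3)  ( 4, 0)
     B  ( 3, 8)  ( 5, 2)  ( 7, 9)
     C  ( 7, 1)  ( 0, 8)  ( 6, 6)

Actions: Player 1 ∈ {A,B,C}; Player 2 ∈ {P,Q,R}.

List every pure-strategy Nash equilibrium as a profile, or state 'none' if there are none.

(A,P): not NE [P1→C gives 7>4]
(A,Q): not NE [P1→B gives 5>2]
(A,R): not NE [P1→B gives 7>4; P2→Q gives 3>0]
(B,P): not NE [P1→C gives 7>3; P2→R gives 9>8]
(B,Q): not NE [P2→R gives 9>2]
(B,R): NE
(C,P): not NE [P2→Q gives 8>1]
(C,Q): not NE [P1→B gives 5>0]
(C,R): not NE [P1→B gives 7>6; P2→Q gives 8>6]

NE set: (B,R)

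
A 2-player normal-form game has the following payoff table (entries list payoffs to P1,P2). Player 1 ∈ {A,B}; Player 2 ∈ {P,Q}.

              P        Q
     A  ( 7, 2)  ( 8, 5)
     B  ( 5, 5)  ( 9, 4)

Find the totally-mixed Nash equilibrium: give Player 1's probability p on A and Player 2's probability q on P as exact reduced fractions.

P1 indiff ⇒ q·7+(1-q)·8 = q·5+(1-q)·9 ⇒ q(2) = (1-q)(1) ⇒ q = 1/3
P2 indiff ⇒ p·2+(1-p)·5 = p·5+(1-p)·4 ⇒ p(-3) = (1-p)(-1) ⇒ p = 1/4

P1 mixes 1/4 on A; P2 mixes 1/3 on P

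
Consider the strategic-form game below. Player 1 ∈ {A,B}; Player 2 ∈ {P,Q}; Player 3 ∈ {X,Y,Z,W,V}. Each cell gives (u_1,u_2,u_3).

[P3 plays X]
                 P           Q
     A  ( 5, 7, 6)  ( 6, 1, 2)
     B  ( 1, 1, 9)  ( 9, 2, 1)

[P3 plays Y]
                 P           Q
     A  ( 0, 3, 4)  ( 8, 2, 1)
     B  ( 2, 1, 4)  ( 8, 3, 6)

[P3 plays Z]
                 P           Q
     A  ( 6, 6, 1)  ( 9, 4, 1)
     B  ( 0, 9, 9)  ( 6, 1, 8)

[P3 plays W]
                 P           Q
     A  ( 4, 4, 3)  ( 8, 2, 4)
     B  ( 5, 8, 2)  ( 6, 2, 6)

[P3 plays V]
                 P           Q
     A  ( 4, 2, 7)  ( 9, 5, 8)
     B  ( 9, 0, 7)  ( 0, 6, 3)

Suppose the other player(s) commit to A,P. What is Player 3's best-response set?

u_3(X vs A,P) = 6
u_3(Y vs A,P) = 4
u_3(Z vs A,P) = 1
u_3(W vs A,P) = 3
u_3(V vs A,P) = 7
max payoff 7 at {V}

P3 best: {V}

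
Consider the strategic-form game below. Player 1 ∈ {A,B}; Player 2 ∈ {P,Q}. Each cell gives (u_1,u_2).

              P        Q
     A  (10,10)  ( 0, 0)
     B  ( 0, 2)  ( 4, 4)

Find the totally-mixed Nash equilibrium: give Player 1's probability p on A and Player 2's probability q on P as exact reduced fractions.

P1 indiff ⇒ q·10+(1-q)·0 = q·0+(1-q)·4 ⇒ q(10) = (1-q)(4) ⇒ q = 2/7
P2 indiff ⇒ p·10+(1-p)·2 = p·0+(1-p)·4 ⇒ p(10) = (1-p)(2) ⇒ p = 1/6

P1 mixes 1/6 on A; P2 mixes 2/7 on P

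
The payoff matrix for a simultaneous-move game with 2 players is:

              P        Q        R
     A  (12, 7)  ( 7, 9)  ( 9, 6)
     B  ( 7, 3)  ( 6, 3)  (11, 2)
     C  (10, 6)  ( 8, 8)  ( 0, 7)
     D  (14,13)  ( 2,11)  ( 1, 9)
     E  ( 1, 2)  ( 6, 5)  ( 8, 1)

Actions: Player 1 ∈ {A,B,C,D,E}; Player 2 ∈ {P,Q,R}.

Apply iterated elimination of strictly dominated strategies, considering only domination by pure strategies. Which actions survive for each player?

P1 drop E (A beats it: P:12>1 Q:7>6 R:9>8)
P2 drop R (Q beats it: A:9>6 B:3>2 C:8>7 D:11>9)
P1 drop B (A beats it: P:12>7 Q:7>6)
P1→{A,C,D} P2→{P,Q}

IESDS → P1:{A,C,D} P2:{P,Q}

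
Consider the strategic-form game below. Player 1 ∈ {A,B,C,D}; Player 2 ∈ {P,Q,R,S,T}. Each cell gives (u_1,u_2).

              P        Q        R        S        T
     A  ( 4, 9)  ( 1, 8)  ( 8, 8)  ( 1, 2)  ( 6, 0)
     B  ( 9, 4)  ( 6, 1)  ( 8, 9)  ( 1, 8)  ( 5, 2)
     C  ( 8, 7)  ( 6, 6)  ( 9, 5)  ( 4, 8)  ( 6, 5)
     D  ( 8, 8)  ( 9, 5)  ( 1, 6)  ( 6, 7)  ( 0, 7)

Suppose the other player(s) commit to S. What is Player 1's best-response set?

BR_1 = {D}

u_1(A vs S) = 1
u_1(B vs S) = 1
u_1(C vs S) = 4
u_1(D vs S) = 6
max payoff 6 at {D}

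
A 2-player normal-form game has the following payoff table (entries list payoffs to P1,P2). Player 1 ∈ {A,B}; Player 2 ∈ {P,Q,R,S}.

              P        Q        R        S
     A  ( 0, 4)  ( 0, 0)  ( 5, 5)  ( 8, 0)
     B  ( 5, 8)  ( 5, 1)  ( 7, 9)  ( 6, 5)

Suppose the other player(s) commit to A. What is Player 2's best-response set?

P2 best: {R}

u_2(P vs A) = 4
u_2(Q vs A) = 0
u_2(R vs A) = 5
u_2(S vs A) = 0
max payoff 5 at {R}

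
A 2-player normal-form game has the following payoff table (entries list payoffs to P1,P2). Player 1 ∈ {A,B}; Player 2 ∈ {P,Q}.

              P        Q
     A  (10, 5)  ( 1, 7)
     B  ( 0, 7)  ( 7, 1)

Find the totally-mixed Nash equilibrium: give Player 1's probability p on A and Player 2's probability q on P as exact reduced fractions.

p=3/4, q=3/8

P1 indiff ⇒ q·10+(1-q)·1 = q·0+(1-q)·7 ⇒ q(10) = (1-q)(6) ⇒ q = 3/8
P2 indiff ⇒ p·5+(1-p)·7 = p·7+(1-p)·1 ⇒ p(-2) = (1-p)(-6) ⇒ p = 3/4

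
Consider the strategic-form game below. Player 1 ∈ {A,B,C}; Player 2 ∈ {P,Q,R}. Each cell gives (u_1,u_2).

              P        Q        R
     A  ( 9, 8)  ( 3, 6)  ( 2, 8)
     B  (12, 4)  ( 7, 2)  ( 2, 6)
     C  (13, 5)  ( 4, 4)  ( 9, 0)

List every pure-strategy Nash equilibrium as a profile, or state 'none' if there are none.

(A,P): not NE [P1→C gives 13>9]
(A,Q): not NE [P1→B gives 7>3; P2→R gives 8>6]
(A,R): not NE [P1→C gives 9>2]
(B,P): not NE [P1→C gives 13>12; P2→R gives 6>4]
(B,Q): not NE [P2→R gives 6>2]
(B,R): not NE [P1→C gives 9>2]
(C,P): NE
(C,Q): not NE [P1→B gives 7>4; P2→P gives 5>4]
(C,R): not NE [P2→P gives 5>0]

NE set: (C,P)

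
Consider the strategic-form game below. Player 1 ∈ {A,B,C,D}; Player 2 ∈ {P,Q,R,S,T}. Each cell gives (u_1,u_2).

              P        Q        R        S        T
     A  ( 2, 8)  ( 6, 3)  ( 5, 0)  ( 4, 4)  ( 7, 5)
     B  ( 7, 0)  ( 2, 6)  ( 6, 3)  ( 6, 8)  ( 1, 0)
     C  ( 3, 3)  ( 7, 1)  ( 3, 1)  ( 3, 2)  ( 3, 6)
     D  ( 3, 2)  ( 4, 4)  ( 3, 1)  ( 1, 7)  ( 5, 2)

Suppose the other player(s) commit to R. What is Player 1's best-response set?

BR_1 = {B}

u_1(A vs R) = 5
u_1(B vs R) = 6
u_1(C vs R) = 3
u_1(D vs R) = 3
max payoff 6 at {B}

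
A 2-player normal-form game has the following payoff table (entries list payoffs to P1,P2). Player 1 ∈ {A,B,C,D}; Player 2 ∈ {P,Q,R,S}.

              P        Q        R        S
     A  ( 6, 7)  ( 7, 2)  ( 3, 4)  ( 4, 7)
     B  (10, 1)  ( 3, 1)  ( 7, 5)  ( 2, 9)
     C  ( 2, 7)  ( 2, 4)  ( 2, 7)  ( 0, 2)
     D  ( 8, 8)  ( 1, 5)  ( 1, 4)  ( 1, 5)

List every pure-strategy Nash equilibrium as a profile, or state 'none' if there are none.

Nash profiles: (A,S)

(A,P): not NE [P1→B gives 10>6]
(A,Q): not NE [P2→S gives 7>2]
(A,R): not NE [P1→B gives 7>3; P2→S gives 7>4]
(A,S): NE
(B,P): not NE [P2→S gives 9>1]
(B,Q): not NE [P1→A gives 7>3; P2→S gives 9>1]
(B,R): not NE [P2→S gives 9>5]
(B,S): not NE [P1→A gives 4>2]
(C,P): not NE [P1→B gives 10>2]
(C,Q): not NE [P1→A gives 7>2; P2→R gives 7>4]
(C,R): not NE [P1→B gives 7>2]
(C,S): not NE [P1→A gives 4>0; P2→R gives 7>2]
(D,P): not NE [P1→B gives 10>8]
(D,Q): not NE [P1→A gives 7>1; P2→P gives 8>5]
(D,R): not NE [P1→B gives 7>1; P2→P gives 8>4]
(D,S): not NE [P1→A gives 4>1; P2→P gives 8>5]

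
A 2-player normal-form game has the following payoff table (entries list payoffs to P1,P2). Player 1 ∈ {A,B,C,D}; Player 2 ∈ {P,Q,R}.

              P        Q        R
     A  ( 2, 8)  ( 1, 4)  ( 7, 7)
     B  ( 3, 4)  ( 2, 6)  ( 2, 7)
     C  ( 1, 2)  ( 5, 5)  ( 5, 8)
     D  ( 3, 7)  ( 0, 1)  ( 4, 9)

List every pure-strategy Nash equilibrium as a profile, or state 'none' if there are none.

(A,P): not NE [P1→D gives 3>2]
(A,Q): not NE [P1→C gives 5>1; P2→P gives 8>4]
(A,R): not NE [P2→P gives 8>7]
(B,P): not NE [P2→R gives 7>4]
(B,Q): not NE [P1→C gives 5>2; P2→R gives 7>6]
(B,R): not NE [P1→A gives 7>2]
(C,P): not NE [P1→D gives 3>1; P2→R gives 8>2]
(C,Q): not NE [P2→R gives 8>5]
(C,R): not NE [P1→A gives 7>5]
(D,P): not NE [P2→R gives 9>7]
(D,Q): not NE [P1→C gives 5>0; P2→R gives 9>1]
(D,R): not NE [P1→A gives 7>4]

No pure NE.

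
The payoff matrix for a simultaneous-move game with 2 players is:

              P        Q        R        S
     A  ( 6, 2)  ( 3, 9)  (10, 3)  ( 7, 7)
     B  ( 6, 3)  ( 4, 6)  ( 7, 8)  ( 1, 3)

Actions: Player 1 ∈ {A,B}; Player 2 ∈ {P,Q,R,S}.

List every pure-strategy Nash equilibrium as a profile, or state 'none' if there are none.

Equilibria: none

(A,P): not NE [P2→Q gives 9>2]
(A,Q): not NE [P1→B gives 4>3]
(A,R): not NE [P2→Q gives 9>3]
(A,S): not NE [P2→Q gives 9>7]
(B,P): not NE [P2→R gives 8>3]
(B,Q): not NE [P2→R gives 8>6]
(B,R): not NE [P1→A gives 10>7]
(B,S): not NE [P1→A gives 7>1; P2→R gives 8>3]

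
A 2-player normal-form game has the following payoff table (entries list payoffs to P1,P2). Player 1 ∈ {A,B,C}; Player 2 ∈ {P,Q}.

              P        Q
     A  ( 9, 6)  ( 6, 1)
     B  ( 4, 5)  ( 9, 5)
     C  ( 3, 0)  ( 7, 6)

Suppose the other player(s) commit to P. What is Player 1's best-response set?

u_1(A vs P) = 9
u_1(B vs P) = 4
u_1(C vs P) = 3
max payoff 9 at {A}

argmax u_1 = {A}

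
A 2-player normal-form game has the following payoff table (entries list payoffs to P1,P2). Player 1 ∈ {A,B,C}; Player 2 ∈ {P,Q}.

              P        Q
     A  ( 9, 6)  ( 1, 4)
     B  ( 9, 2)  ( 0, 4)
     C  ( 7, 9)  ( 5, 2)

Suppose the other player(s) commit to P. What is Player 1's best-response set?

u_1(A vs P) = 9
u_1(B vs P) = 9
u_1(C vs P) = 7
max payoff 9 at {A,B}

argmax u_1 = {A,B}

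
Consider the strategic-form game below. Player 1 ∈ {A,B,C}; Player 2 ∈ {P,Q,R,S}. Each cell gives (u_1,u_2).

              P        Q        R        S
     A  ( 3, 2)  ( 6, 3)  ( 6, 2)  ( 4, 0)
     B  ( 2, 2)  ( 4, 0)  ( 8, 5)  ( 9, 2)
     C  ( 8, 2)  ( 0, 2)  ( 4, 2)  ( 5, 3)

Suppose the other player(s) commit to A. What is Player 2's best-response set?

argmax u_2 = {Q}

u_2(P vs A) = 2
u_2(Q vs A) = 3
u_2(R vs A) = 2
u_2(S vs A) = 0
max payoff 3 at {Q}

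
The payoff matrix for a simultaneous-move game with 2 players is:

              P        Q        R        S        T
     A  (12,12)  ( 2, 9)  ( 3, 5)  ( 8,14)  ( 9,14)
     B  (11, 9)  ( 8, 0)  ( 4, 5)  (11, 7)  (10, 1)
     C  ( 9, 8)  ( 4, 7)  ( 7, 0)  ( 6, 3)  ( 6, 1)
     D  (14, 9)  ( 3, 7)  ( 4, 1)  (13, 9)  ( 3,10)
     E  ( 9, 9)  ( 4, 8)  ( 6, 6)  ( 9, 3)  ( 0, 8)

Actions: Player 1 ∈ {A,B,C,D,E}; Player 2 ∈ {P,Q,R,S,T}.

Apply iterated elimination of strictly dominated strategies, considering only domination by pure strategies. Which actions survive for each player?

P2 drop Q (P beats it: A:12>9 B:9>0 C:8>7 D:9>7 E:9>8)
P2 drop R (P beats it: A:12>5 B:9>5 C:8>0 D:9>1 E:9>6)
P1 drop C (A beats it: P:12>9 S:8>6 T:9>6)
P1 drop E (B beats it: P:11>9 S:11>9 T:10>0)
P1→{A,B,D} P2→{P,S,T}

Remaining: P1:{A,B,D} P2:{P,S,T}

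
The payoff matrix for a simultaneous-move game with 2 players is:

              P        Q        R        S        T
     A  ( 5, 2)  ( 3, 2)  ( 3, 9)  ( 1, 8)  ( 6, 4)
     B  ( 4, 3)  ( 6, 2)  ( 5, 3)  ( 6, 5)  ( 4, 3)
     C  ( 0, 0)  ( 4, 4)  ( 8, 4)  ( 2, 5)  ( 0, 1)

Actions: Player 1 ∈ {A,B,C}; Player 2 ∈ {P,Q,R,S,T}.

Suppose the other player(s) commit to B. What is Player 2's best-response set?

P2 best: {S}

u_2(P vs B) = 3
u_2(Q vs B) = 2
u_2(R vs B) = 3
u_2(S vs B) = 5
u_2(T vs B) = 3
max payoff 5 at {S}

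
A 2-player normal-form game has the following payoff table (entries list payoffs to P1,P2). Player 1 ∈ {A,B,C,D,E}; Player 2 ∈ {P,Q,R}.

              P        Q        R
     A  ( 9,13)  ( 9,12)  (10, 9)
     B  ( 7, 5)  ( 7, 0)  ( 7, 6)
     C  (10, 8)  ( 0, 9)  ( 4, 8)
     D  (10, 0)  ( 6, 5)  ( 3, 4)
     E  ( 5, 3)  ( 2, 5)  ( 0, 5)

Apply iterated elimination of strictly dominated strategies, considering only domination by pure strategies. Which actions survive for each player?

IESDS → P1:{A,C,D} P2:{P,Q}

P1 drop B (A beats it: P:9>7 Q:9>7 R:10>7)
P1 drop E (A beats it: P:9>5 Q:9>2 R:10>0)
P2 drop R (Q beats it: A:12>9 C:9>8 D:5>4)
P1→{A,C,D} P2→{P,Q}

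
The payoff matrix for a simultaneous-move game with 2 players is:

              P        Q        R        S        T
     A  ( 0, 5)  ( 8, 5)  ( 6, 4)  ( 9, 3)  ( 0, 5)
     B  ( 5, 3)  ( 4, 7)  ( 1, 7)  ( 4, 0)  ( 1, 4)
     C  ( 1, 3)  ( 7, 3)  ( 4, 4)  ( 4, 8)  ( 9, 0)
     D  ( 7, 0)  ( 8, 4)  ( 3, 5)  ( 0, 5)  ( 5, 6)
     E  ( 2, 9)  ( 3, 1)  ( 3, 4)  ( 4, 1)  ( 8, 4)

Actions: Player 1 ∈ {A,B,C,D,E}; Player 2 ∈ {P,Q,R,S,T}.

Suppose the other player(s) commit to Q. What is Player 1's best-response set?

u_1(A vs Q) = 8
u_1(B vs Q) = 4
u_1(C vs Q) = 7
u_1(D vs Q) = 8
u_1(E vs Q) = 3
max payoff 8 at {A,D}

argmax u_1 = {A,D}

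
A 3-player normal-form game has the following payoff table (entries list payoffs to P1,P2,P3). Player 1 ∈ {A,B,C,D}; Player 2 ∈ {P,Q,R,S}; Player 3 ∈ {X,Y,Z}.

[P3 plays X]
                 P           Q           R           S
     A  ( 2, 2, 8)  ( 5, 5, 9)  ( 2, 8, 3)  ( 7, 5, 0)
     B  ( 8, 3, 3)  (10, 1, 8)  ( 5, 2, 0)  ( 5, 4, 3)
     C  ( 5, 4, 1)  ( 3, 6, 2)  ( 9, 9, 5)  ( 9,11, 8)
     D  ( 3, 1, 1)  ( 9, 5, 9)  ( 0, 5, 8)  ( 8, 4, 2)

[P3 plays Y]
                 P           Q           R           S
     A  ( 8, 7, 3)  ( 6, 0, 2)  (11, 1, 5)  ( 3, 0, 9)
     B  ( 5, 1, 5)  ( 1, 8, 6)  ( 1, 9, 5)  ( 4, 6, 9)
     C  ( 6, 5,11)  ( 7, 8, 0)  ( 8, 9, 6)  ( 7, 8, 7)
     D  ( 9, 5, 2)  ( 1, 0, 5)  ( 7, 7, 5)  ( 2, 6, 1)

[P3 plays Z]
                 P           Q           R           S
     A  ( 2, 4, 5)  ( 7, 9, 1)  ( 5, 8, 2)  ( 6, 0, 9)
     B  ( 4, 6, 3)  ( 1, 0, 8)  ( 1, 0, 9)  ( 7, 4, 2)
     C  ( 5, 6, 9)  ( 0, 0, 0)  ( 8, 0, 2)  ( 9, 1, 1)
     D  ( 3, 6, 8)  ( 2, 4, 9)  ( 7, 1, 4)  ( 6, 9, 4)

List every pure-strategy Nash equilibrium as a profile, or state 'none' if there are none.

NE set: (C,S,X)

(A,P,X): not NE [P1→B gives 8>2; P2→R gives 8>2]
(A,P,Y): not NE [P1→D gives 9>8; P3→X gives 8>3]
(A,P,Z): not NE [P1→C gives 5>2; P2→Q gives 9>4; P3→X gives 8>5]
(A,Q,X): not NE [P1→B gives 10>5; P2→R gives 8>5]
(A,Q,Y): not NE [P1→C gives 7>6; P2→P gives 7>0; P3→X gives 9>2]
(A,Q,Z): not NE [P3→X gives 9>1]
(A,R,X): not NE [P1→C gives 9>2; P3→Y gives 5>3]
(A,R,Y): not NE [P2→P gives 7>1]
(A,R,Z): not NE [P1→C gives 8>5; P2→Q gives 9>8; P3→Y gives 5>2]
(A,S,X): not NE [P1→C gives 9>7; P2→R gives 8>5; P3→Z gives 9>0]
(A,S,Y): not NE [P1→C gives 7>3; P2→P gives 7>0]
(A,S,Z): not NE [P1→C gives 9>6; P2→Q gives 9>0]
(B,P,X): not NE [P2→S gives 4>3; P3→Y gives 5>3]
(B,P,Y): not NE [P1→D gives 9>5; P2→R gives 9>1]
(B,P,Z): not NE [P1→C gives 5>4; P3→Y gives 5>3]
(B,Q,X): not NE [P2→S gives 4>1]
(B,Q,Y): not NE [P1→C gives 7>1; P2→R gives 9>8; P3→Z gives 8>6]
(B,Q,Z): not NE [P1→A gives 7>1; P2→P gives 6>0]
(B,R,X): not NE [P1→C gives 9>5; P2→S gives 4>2; P3→Z gives 9>0]
(B,R,Y): not NE [P1→A gives 11>1; P3→Z gives 9>5]
(B,R,Z): not NE [P1→C gives 8>1; P2→P gives 6>0]
(B,S,X): not NE [P1→C gives 9>5; P3→Y gives 9>3]
(B,S,Y): not NE [P1→C gives 7>4; P2→R gives 9>6]
(B,S,Z): not NE [P1→C gives 9>7; P2→P gives 6>4; P3→Y gives 9>2]
(C,P,X): not NE [P1→B gives 8>5; P2→S gives 11>4; P3→Y gives 11>1]
(C,P,Y): not NE [P1→D gives 9>6; P2→R gives 9>5]
(C,P,Z): not NE [P3→Y gives 11>9]
(C,Q,X): not NE [P1→B gives 10>3; P2→S gives 11>6]
(C,Q,Y): not NE [P2→R gives 9>8; P3→X gives 2>0]
(C,Q,Z): not NE [P1→A gives 7>0; P2→P gives 6>0; P3→X gives 2>0]
(C,R,X): not NE [P2→S gives 11>9; P3→Y gives 6>5]
(C,R,Y): not NE [P1→A gives 11>8]
(C,R,Z): not NE [P2→P gives 6>0; P3→Y gives 6>2]
(C,S,X): NE
(C,S,Y): not NE [P2→R gives 9>8; P3→X gives 8>7]
(C,S,Z): not NE [P2→P gives 6>1; P3→X gives 8>1]
(D,P,X): not NE [P1→B gives 8>3; P2→R gives 5>1; P3→Z gives 8>1]
(D,P,Y): not NE [P2→R gives 7>5; P3→Z gives 8>2]
(D,P,Z): not NE [P1→C gives 5>3; P2→S gives 9>6]
(D,Q,X): not NE [P1→B gives 10>9]
(D,Q,Y): not NE [P1→C gives 7>1; P2→R gives 7>0; P3→Z gives 9>5]
(D,Q,Z): not NE [P1→A gives 7>2; P2→S gives 9>4]
(D,R,X): not NE [P1→C gives 9>0]
(D,R,Y): not NE [P1→A gives 11>7; P3→X gives 8>5]
(D,R,Z): not NE [P1→C gives 8>7; P2→S gives 9>1; P3→X gives 8>4]
(D,S,X): not NE [P1→C gives 9>8; P2→R gives 5>4; P3→Z gives 4>2]
(D,S,Y): not NE [P1→C gives 7>2; P2→R gives 7>6; P3→Z gives 4>1]
(D,S,Z): not NE [P1→C gives 9>6]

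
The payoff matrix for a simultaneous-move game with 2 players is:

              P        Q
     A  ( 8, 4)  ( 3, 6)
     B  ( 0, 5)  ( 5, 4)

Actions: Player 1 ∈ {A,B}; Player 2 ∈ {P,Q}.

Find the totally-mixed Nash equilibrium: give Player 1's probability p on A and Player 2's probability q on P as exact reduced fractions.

P1 indiff ⇒ q·8+(1-q)·3 = q·0+(1-q)·5 ⇒ q(8) = (1-q)(2) ⇒ q = 1/5
P2 indiff ⇒ p·4+(1-p)·5 = p·6+(1-p)·4 ⇒ p(-2) = (1-p)(-1) ⇒ p = 1/3

p=1/3, q=1/5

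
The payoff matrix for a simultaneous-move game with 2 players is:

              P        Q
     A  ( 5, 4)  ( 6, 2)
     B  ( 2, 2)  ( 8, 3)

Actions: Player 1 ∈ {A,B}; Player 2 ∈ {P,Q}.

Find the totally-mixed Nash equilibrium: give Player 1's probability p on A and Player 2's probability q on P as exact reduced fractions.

(p,q) = (1/3, 2/5)

P1 indiff ⇒ q·5+(1-q)·6 = q·2+(1-q)·8 ⇒ q(3) = (1-q)(2) ⇒ q = 2/5
P2 indiff ⇒ p·4+(1-p)·2 = p·2+(1-p)·3 ⇒ p(2) = (1-p)(1) ⇒ p = 1/3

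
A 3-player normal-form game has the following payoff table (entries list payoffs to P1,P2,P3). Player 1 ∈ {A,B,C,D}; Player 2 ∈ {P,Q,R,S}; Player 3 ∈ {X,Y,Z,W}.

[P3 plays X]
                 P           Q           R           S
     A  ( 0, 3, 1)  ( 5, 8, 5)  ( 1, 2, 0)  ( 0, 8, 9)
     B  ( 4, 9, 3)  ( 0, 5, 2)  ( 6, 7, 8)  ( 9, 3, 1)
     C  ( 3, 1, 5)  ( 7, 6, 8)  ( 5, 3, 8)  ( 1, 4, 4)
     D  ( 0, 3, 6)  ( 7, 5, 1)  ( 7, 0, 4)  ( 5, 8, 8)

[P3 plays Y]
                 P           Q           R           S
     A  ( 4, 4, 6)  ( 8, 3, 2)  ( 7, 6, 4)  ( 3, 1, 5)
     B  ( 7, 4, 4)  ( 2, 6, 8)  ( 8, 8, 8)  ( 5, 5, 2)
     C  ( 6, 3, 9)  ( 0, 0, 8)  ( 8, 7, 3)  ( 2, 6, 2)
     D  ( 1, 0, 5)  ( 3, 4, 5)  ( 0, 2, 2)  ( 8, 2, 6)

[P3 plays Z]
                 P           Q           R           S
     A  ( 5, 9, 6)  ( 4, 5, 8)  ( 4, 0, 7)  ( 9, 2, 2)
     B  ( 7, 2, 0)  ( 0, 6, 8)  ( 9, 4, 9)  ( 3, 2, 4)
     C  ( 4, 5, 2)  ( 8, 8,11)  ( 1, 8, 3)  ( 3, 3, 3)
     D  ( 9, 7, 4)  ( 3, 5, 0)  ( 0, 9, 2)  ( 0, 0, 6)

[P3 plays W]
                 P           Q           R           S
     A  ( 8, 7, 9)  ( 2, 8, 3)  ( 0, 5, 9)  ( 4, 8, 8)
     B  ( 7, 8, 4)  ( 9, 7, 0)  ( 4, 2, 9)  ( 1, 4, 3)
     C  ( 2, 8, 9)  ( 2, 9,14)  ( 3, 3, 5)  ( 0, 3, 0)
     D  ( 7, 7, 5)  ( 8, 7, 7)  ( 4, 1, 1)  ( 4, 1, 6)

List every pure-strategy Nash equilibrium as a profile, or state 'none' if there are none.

Equilibria: none

(A,P,X): not NE [P1→B gives 4>0; P2→S gives 8>3; P3→W gives 9>1]
(A,P,Y): not NE [P1→B gives 7>4; P2→R gives 6>4; P3→W gives 9>6]
(A,P,Z): not NE [P1→D gives 9>5; P3→W gives 9>6]
(A,P,W): not NE [P2→S gives 8>7]
(A,Q,X): not NE [P1→D gives 7>5; P3→Z gives 8>5]
(A,Q,Y): not NE [P2→R gives 6>3; P3→Z gives 8>2]
(A,Q,Z): not NE [P1→C gives 8>4; P2→P gives 9>5]
(A,Q,W): not NE [P1→B gives 9>2; P3→Z gives 8>3]
(A,R,X): not NE [P1→D gives 7>1; P2→S gives 8>2; P3→W gives 9>0]
(A,R,Y): not NE [P1→C gives 8>7; P3→W gives 9>4]
(A,R,Z): not NE [P1→B gives 9>4; P2→P gives 9>0; P3→W gives 9>7]
(A,R,W): not NE [P1→D gives 4>0; P2→S gives 8>5]
(A,S,X): not NE [P1→B gives 9>0]
(A,S,Y): not NE [P1→D gives 8>3; P2→R gives 6>1; P3→X gives 9>5]
(A,S,Z): not NE [P2→P gives 9>2; P3→X gives 9>2]
(A,S,W): not NE [P3→X gives 9>8]
(B,P,X): not NE [P3→W gives 4>3]
(B,P,Y): not NE [P2→R gives 8>4]
(B,P,Z): not NE [P1→D gives 9>7; P2→Q gives 6>2; P3→W gives 4>0]
(B,P,W): not NE [P1→A gives 8>7]
(B,Q,X): not NE [P1→D gives 7>0; P2→P gives 9>5; P3→Z gives 8>2]
(B,Q,Y): not NE [P1→A gives 8>2; P2→R gives 8>6]
(B,Q,Z): not NE [P1→C gives 8>0]
(B,Q,W): not NE [P2→P gives 8>7; P3→Z gives 8>0]
(B,R,X): not NE [P1→D gives 7>6; P2→P gives 9>7; P3→W gives 9>8]
(B,R,Y): not NE [P3→W gives 9>8]
(B,R,Z): not NE [P2→Q gives 6>4]
(B,R,W): not NE [P2→P gives 8>2]
(B,S,X): not NE [P2→P gives 9>3; P3→Z gives 4>1]
(B,S,Y): not NE [P1→D gives 8>5; P2→R gives 8>5; P3→Z gives 4>2]
(B,S,Z): not NE [P1→A gives 9>3; P2→Q gives 6>2]
(B,S,W): not NE [P1→D gives 4>1; P2→P gives 8>4; P3→Z gives 4>3]
(C,P,X): not NE [P1→B gives 4>3; P2→Q gives 6>1; P3→W gives 9>5]
(C,P,Y): not NE [P1→B gives 7>6; P2→R gives 7>3]
(C,P,Z): not NE [P1→D gives 9>4; P2→R gives 8>5; P3→W gives 9>2]
(C,P,W): not NE [P1→A gives 8>2; P2→Q gives 9>8]
(C,Q,X): not NE [P3→W gives 14>8]
(C,Q,Y): not NE [P1→A gives 8>0; P2→R gives 7>0; P3→W gives 14>8]
(C,Q,Z): not NE [P3→W gives 14>11]
(C,Q,W): not NE [P1→B gives 9>2]
(C,R,X): not NE [P1→D gives 7>5; P2→Q gives 6>3]
(C,R,Y): not NE [P3→X gives 8>3]
(C,R,Z): not NE [P1→B gives 9>1; P3→X gives 8>3]
(C,R,W): not NE [P1→D gives 4>3; P2→Q gives 9>3; P3→X gives 8>5]
(C,S,X): not NE [P1→B gives 9>1; P2→Q gives 6>4]
(C,S,Y): not NE [P1→D gives 8>2; P2→R gives 7>6; P3→X gives 4>2]
(C,S,Z): not NE [P1→A gives 9>3; P2→R gives 8>3; P3→X gives 4>3]
(C,S,W): not NE [P1→D gives 4>0; P2→Q gives 9>3; P3→X gives 4>0]
(D,P,X): not NE [P1→B gives 4>0; P2→S gives 8>3]
(D,P,Y): not NE [P1→B gives 7>1; P2→Q gives 4>0; P3→X gives 6>5]
(D,P,Z): not NE [P2→R gives 9>7; P3→X gives 6>4]
(D,P,W): not NE [P1→A gives 8>7; P3→X gives 6>5]
(D,Q,X): not NE [P2→S gives 8>5; P3→W gives 7>1]
(D,Q,Y): not NE [P1→A gives 8>3; P3→W gives 7>5]
(D,Q,Z): not NE [P1→C gives 8>3; P2→R gives 9>5; P3→W gives 7>0]
(D,Q,W): not NE [P1→B gives 9>8]
(D,R,X): not NE [P2→S gives 8>0]
(D,R,Y): not NE [P1→C gives 8>0; P2→Q gives 4>2; P3→X gives 4>2]
(D,R,Z): not NE [P1→B gives 9>0; P3→X gives 4>2]
(D,R,W): not NE [P2→Q gives 7>1; P3→X gives 4>1]
(D,S,X): not NE [P1→B gives 9>5]
(D,S,Y): not NE [P2→Q gives 4>2; P3→X gives 8>6]
(D,S,Z): not NE [P1→A gives 9>0; P2→R gives 9>0; P3→X gives 8>6]
(D,S,W): not NE [P2→Q gives 7>1; P3→X gives 8>6]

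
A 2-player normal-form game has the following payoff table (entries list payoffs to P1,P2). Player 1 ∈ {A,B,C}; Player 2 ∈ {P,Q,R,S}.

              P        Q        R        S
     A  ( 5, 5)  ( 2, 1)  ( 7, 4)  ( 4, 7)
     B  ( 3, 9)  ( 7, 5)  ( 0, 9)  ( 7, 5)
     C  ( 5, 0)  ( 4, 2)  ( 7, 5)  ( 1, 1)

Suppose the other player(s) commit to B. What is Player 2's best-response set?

BR_2 = {P,R}

u_2(P vs B) = 9
u_2(Q vs B) = 5
u_2(R vs B) = 9
u_2(S vs B) = 5
max payoff 9 at {P,R}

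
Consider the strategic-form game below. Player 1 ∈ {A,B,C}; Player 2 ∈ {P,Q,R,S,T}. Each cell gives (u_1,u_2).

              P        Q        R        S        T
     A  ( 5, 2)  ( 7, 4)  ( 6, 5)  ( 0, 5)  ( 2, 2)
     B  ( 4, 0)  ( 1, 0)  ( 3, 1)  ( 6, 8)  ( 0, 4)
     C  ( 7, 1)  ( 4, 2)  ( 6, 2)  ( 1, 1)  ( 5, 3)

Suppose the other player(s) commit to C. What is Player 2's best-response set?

argmax u_2 = {T}

u_2(P vs C) = 1
u_2(Q vs C) = 2
u_2(R vs C) = 2
u_2(S vs C) = 1
u_2(T vs C) = 3
max payoff 3 at {T}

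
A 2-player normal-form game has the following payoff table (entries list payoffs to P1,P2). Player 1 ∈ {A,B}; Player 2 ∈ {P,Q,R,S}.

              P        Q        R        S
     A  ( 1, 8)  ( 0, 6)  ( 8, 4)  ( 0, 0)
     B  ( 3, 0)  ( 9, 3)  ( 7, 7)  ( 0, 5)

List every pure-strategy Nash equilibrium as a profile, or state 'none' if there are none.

(A,P): not NE [P1→B gives 3>1]
(A,Q): not NE [P1→B gives 9>0; P2→P gives 8>6]
(A,R): not NE [P2→P gives 8>4]
(A,S): not NE [P2→P gives 8>0]
(B,P): not NE [P2→R gives 7>0]
(B,Q): not NE [P2→R gives 7>3]
(B,R): not NE [P1→A gives 8>7]
(B,S): not NE [P2→R gives 7>5]

PSNE: ∅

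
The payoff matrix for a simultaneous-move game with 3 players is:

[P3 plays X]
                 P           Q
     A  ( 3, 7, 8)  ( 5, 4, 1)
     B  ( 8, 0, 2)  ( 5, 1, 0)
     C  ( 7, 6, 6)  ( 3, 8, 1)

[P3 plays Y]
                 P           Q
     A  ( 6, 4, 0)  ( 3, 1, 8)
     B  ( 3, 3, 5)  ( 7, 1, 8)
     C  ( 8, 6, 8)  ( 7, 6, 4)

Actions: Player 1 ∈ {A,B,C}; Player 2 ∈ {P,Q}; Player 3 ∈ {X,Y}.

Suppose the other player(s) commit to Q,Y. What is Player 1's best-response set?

BR_1 = {B,C}

u_1(A vs Q,Y) = 3
u_1(B vs Q,Y) = 7
u_1(C vs Q,Y) = 7
max payoff 7 at {B,C}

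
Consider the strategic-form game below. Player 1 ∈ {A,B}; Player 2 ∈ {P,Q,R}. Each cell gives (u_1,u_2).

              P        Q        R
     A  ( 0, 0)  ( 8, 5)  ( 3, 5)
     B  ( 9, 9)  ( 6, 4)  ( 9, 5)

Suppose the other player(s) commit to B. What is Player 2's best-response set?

u_2(P vs B) = 9
u_2(Q vs B) = 4
u_2(R vs B) = 5
max payoff 9 at {P}

P2 best: {P}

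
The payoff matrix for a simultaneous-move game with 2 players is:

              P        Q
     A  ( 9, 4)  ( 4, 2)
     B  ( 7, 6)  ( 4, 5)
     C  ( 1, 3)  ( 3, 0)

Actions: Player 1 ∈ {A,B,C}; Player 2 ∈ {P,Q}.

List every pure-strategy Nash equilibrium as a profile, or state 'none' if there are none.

NE set: (A,P)

(A,P): NE
(A,Q): not NE [P2→P gives 4>2]
(B,P): not NE [P1→A gives 9>7]
(B,Q): not NE [P2→P gives 6>5]
(C,P): not NE [P1→A gives 9>1]
(C,Q): not NE [P1→B gives 4>3; P2→P gives 3>0]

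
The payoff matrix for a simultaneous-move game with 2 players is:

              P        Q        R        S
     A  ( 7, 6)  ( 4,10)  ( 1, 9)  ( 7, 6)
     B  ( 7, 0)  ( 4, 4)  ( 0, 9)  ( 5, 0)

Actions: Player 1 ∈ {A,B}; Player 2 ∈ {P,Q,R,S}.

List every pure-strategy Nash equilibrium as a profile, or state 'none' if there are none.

(A,P): not NE [P2→Q gives 10>6]
(A,Q): NE
(A,R): not NE [P2→Q gives 10>9]
(A,S): not NE [P2→Q gives 10>6]
(B,P): not NE [P2→R gives 9>0]
(B,Q): not NE [P2→R gives 9>4]
(B,R): not NE [P1→A gives 1>0]
(B,S): not NE [P1→A gives 7>5; P2→R gives 9>0]

Nash profiles: (A,Q)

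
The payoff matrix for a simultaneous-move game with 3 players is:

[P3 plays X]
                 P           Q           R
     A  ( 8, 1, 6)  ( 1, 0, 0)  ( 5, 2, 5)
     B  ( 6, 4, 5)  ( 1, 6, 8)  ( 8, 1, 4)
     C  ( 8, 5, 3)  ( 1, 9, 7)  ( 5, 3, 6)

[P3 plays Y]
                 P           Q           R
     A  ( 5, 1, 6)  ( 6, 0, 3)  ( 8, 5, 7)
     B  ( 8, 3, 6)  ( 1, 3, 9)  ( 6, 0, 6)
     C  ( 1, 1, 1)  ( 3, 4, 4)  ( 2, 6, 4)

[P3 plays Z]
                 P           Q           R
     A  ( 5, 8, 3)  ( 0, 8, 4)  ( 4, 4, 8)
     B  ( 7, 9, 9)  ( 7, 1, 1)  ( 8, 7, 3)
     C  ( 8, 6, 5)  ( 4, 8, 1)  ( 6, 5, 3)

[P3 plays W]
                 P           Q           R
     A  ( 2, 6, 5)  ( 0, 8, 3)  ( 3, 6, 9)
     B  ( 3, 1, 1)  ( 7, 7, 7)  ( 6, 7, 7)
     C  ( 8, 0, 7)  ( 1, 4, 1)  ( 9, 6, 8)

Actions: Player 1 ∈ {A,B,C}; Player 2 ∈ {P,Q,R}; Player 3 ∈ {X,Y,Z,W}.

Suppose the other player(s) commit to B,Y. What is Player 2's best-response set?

argmax u_2 = {P,Q}

u_2(P vs B,Y) = 3
u_2(Q vs B,Y) = 3
u_2(R vs B,Y) = 0
max payoff 3 at {P,Q}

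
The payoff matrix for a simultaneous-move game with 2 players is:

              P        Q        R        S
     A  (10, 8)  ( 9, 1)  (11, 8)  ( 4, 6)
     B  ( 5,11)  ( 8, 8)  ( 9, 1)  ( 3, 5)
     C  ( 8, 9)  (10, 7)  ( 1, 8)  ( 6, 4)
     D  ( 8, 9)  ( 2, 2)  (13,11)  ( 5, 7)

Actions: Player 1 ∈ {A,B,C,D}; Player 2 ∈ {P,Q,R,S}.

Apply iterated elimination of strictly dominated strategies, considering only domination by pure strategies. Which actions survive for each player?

Survivors P1:{A,D} P2:{P,R}

P1 drop B (A beats it: P:10>5 Q:9>8 R:11>9 S:4>3)
P2 drop Q (P beats it: A:8>1 C:9>7 D:9>2)
P2 drop S (P beats it: A:8>6 C:9>4 D:9>7)
P1 drop C (A beats it: P:10>8 R:11>1)
P1→{A,D} P2→{P,R}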